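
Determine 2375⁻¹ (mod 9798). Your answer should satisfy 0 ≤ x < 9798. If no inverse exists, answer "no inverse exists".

Run Euclid on (9798, 2375):
9798 = 4*2375 + 298
2375 = 7*298 + 289
298 = 1*289 + 9
289 = 32*9 + 1
9 = 9*1 + 0
gcd = 1, so the inverse exists. Back-substitute:
1 = 289 − 32·9
1 = −32·298 + 33·289
1 = 33·2375 − 263·298
1 = −263·9798 + 1085·2375
So 2375·1085 ≡ 1 (mod 9798).

1085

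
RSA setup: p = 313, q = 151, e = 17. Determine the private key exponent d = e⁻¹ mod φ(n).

2753

φ(n) = (p−1)(q−1) = 312·150 = 46800.
Need d with 17·d ≡ 1 (mod 46800). Apply the extended Euclidean algorithm:
46800 = 2752×17 + 16
17 = 1×16 + 1
16 = 16×1 + 0
Back-substitute:
1 = 17 − 16
1 = −46800 + 2753·17
So 17·2753 ≡ 1 (mod 46800), hence d = 2753.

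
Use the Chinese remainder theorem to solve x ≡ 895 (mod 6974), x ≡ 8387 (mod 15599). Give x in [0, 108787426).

Write x = 895 + 6974·k. Then 6974·k ≡ 8387 − 895 ≡ 7492 (mod 15599).
Need 6974⁻¹ mod 15599. Extended Euclid on (15599, 6974):
15599 = 2×6974 + 1651
6974 = 4×1651 + 370
1651 = 4×370 + 171
370 = 2×171 + 28
171 = 6×28 + 3
28 = 9×3 + 1
3 = 3×1 + 0
Back-substitute:
1 = 28 − 9·3
1 = −9·171 + 55·28
1 = 55·370 − 119·171
1 = −119·1651 + 531·370
1 = 531·6974 − 2243·1651
1 = −2243·15599 + 5017·6974
6974⁻¹ ≡ 5017 (mod 15599), so k ≡ 5017·7492 ≡ 9373 (mod 15599).
x = 895 + 6974·9373 = 65368197.

65368197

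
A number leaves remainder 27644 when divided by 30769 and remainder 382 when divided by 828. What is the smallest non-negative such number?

11535250

Write x = 27644 + 30769·k. Then 30769·k ≡ 382 − 27644 ≡ 62 (mod 828).
Need 30769⁻¹ mod 828. Extended Euclid on (828, 133):
828 = 6·133 + 30
133 = 4·30 + 13
30 = 2·13 + 4
13 = 3·4 + 1
4 = 4·1 + 0
Back-substitute:
1 = 13 − 3·4
1 = −3·30 + 7·13
1 = 7·133 − 31·30
1 = −31·828 + 193·133
30769⁻¹ ≡ 193 (mod 828), so k ≡ 193·62 ≡ 374 (mod 828).
x = 27644 + 30769·374 = 11535250.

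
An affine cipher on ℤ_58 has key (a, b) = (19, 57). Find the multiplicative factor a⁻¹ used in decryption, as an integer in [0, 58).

Apply the Euclidean algorithm to 58 and 19:
58 = 3×19 + 1
19 = 19×1 + 0
Since gcd(19, 58) = 1, back-substitute to write 1 as a combination:
1 = 58 − 3·19
Thus 19·(-3) ≡ 1 (mod 58); reducing, -3 mod 58 = 55.

55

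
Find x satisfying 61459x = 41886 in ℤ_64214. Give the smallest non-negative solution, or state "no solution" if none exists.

First find gcd(61459, 64214):
64214 = 1*61459 + 2755
61459 = 22*2755 + 849
2755 = 3*849 + 208
849 = 4*208 + 17
208 = 12*17 + 4
17 = 4*4 + 1
4 = 4*1 + 0
gcd = 1, so a unique solution mod 64214 exists.
Back-substitute for the Bézout coefficients:
1 = 17 − 4·4
1 = −4·208 + 49·17
1 = 49·849 − 200·208
1 = −200·2755 + 649·849
1 = 649·61459 − 14478·2755
1 = −14478·64214 + 15127·61459
So 61459·(15127) ≡ 1 (mod 64214), giving 61459⁻¹ ≡ 15127.
x ≡ 61459⁻¹·41886 ≡ 15127·41886 ≡ 9984 (mod 64214).

9984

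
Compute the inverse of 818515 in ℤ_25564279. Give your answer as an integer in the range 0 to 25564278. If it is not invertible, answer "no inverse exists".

Run Euclid on (25564279, 818515):
25564279 = 31*818515 + 190314
818515 = 4*190314 + 57259
190314 = 3*57259 + 18537
57259 = 3*18537 + 1648
18537 = 11*1648 + 409
1648 = 4*409 + 12
409 = 34*12 + 1
12 = 12*1 + 0
Since gcd(818515, 25564279) = 1, back-substitute to write 1 as a combination:
1 = 409 − 34·12
1 = −34·1648 + 137·409
1 = 137·18537 − 1541·1648
1 = −1541·57259 + 4760·18537
1 = 4760·190314 − 15821·57259
1 = −15821·818515 + 68044·190314
1 = 68044·25564279 − 2125185·818515
Thus 818515·(-2125185) ≡ 1 (mod 25564279); reducing, -2125185 mod 25564279 = 23439094.

23439094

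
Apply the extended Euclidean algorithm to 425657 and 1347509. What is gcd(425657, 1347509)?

1

Euclidean algorithm:
1347509 = 3×425657 + 70538
425657 = 6×70538 + 2429
70538 = 29×2429 + 97
2429 = 25×97 + 4
97 = 24×4 + 1
4 = 4×1 + 0
gcd(425657, 1347509) = 1.
Express as a combination:
1 = 97 − 24·4
1 = −24·2429 + 601·97
1 = 601·70538 − 17453·2429
1 = −17453·425657 + 105319·70538
1 = 105319·1347509 − 333410·425657
So 1 = (105319)·1347509 + (-333410)·425657.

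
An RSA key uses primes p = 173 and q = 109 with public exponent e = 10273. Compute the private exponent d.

1537

φ(n) = (p−1)(q−1) = 172·108 = 18576.
Need d with 10273·d ≡ 1 (mod 18576). Apply the extended Euclidean algorithm:
18576 = 1·10273 + 8303
10273 = 1·8303 + 1970
8303 = 4·1970 + 423
1970 = 4·423 + 278
423 = 1·278 + 145
278 = 1·145 + 133
145 = 1·133 + 12
133 = 11·12 + 1
12 = 12·1 + 0
Back-substitute:
1 = 133 − 11·12
1 = −11·145 + 12·133
1 = 12·278 − 23·145
1 = −23·423 + 35·278
1 = 35·1970 − 163·423
1 = −163·8303 + 687·1970
1 = 687·10273 − 850·8303
1 = −850·18576 + 1537·10273
So 10273·1537 ≡ 1 (mod 18576), hence d = 1537.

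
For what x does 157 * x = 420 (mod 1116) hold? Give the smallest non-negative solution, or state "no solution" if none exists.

24

First find gcd(157, 1116):
1116 = 7×157 + 17
157 = 9×17 + 4
17 = 4×4 + 1
4 = 4×1 + 0
gcd = 1, so a unique solution mod 1116 exists.
Back-substitute for the Bézout coefficients:
1 = 17 − 4·4
1 = −4·157 + 37·17
1 = 37·1116 − 263·157
So 157·(-263) ≡ 1 (mod 1116), giving 157⁻¹ ≡ 853.
x ≡ 157⁻¹·420 ≡ 853·420 ≡ 24 (mod 1116).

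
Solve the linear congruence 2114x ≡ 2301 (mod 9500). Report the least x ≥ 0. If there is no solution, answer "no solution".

no solution

gcd(2114, 9500):
9500 = 4·2114 + 1044
2114 = 2·1044 + 26
1044 = 40·26 + 4
26 = 6·4 + 2
4 = 2·2 + 0
gcd = 2, but 2 ∤ 2301, so the congruence has no solution.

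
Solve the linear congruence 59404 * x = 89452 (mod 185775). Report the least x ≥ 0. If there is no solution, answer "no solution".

First find gcd(59404, 185775):
185775 = 3*59404 + 7563
59404 = 7*7563 + 6463
7563 = 1*6463 + 1100
6463 = 5*1100 + 963
1100 = 1*963 + 137
963 = 7*137 + 4
137 = 34*4 + 1
4 = 4*1 + 0
gcd = 1, so a unique solution mod 185775 exists.
Back-substitute for the Bézout coefficients:
1 = 137 − 34·4
1 = −34·963 + 239·137
1 = 239·1100 − 273·963
1 = −273·6463 + 1604·1100
1 = 1604·7563 − 1877·6463
1 = −1877·59404 + 14743·7563
1 = 14743·185775 − 46106·59404
So 59404·(-46106) ≡ 1 (mod 185775), giving 59404⁻¹ ≡ 139669.
x ≡ 59404⁻¹·89452 ≡ 139669·89452 ≡ 116863 (mod 185775).

116863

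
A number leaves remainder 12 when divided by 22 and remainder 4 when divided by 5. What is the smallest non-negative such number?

34

Write x = 12 + 22·k. Then 22·k ≡ 4 − 12 ≡ 2 (mod 5).
Need 22⁻¹ mod 5. Extended Euclid on (5, 2):
5 = 2×2 + 1
2 = 2×1 + 0
Back-substitute:
1 = 5 − 2·2
22⁻¹ ≡ 3 (mod 5), so k ≡ 3·2 ≡ 1 (mod 5).
x = 12 + 22·1 = 34.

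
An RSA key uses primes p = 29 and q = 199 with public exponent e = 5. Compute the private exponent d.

φ(n) = (p−1)(q−1) = 28·198 = 5544.
Need d with 5·d ≡ 1 (mod 5544). Apply the extended Euclidean algorithm:
5544 = 1108·5 + 4
5 = 1·4 + 1
4 = 4·1 + 0
Back-substitute:
1 = 5 − 4
1 = −5544 + 1109·5
So 5·1109 ≡ 1 (mod 5544), hence d = 1109.

1109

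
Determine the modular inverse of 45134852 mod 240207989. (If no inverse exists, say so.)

no inverse exists

Compute gcd(45134852, 240207989):
240207989 = 5·45134852 + 14533729
45134852 = 3·14533729 + 1533665
14533729 = 9·1533665 + 730744
1533665 = 2·730744 + 72177
730744 = 10·72177 + 8974
72177 = 8·8974 + 385
8974 = 23·385 + 119
385 = 3·119 + 28
119 = 4·28 + 7
28 = 4·7 + 0
gcd(45134852, 240207989) = 7 ≠ 1, so 45134852 has no multiplicative inverse modulo 240207989.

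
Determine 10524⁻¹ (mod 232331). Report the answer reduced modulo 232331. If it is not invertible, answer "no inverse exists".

Apply the Euclidean algorithm to 232331 and 10524:
232331 = 22×10524 + 803
10524 = 13×803 + 85
803 = 9×85 + 38
85 = 2×38 + 9
38 = 4×9 + 2
9 = 4×2 + 1
2 = 2×1 + 0
Since gcd(10524, 232331) = 1, back-substitute to write 1 as a combination:
1 = 9 − 4·2
1 = −4·38 + 17·9
1 = 17·85 − 38·38
1 = −38·803 + 359·85
1 = 359·10524 − 4705·803
1 = −4705·232331 + 103869·10524
So 10524·103869 ≡ 1 (mod 232331).

103869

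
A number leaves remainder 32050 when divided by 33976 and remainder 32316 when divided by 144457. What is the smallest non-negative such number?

Write x = 32050 + 33976·k. Then 33976·k ≡ 32316 − 32050 ≡ 266 (mod 144457).
Need 33976⁻¹ mod 144457. Extended Euclid on (144457, 33976):
144457 = 4×33976 + 8553
33976 = 3×8553 + 8317
8553 = 1×8317 + 236
8317 = 35×236 + 57
236 = 4×57 + 8
57 = 7×8 + 1
8 = 8×1 + 0
Back-substitute:
1 = 57 − 7·8
1 = −7·236 + 29·57
1 = 29·8317 − 1022·236
1 = −1022·8553 + 1051·8317
1 = 1051·33976 − 4175·8553
1 = −4175·144457 + 17751·33976
33976⁻¹ ≡ 17751 (mod 144457), so k ≡ 17751·266 ≡ 99142 (mod 144457).
x = 32050 + 33976·99142 = 3368480642.

3368480642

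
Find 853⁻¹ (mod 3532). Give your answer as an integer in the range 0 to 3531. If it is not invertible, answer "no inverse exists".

1089

Run Euclid on (3532, 853):
3532 = 4×853 + 120
853 = 7×120 + 13
120 = 9×13 + 3
13 = 4×3 + 1
3 = 3×1 + 0
The gcd is 1. Working backward:
1 = 13 − 4·3
1 = −4·120 + 37·13
1 = 37·853 − 263·120
1 = −263·3532 + 1089·853
So 853·1089 ≡ 1 (mod 3532).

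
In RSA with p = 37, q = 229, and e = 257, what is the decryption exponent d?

7697

φ(n) = (p−1)(q−1) = 36·228 = 8208.
Need d with 257·d ≡ 1 (mod 8208). Apply the extended Euclidean algorithm:
8208 = 31*257 + 241
257 = 1*241 + 16
241 = 15*16 + 1
16 = 16*1 + 0
Back-substitute:
1 = 241 − 15·16
1 = −15·257 + 16·241
1 = 16·8208 − 511·257
So 257·(-511) ≡ 1 (mod 8208), hence d ≡ -511 ≡ 7697 (mod 8208).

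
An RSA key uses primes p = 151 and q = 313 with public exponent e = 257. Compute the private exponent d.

φ(n) = (p−1)(q−1) = 150·312 = 46800.
Need d with 257·d ≡ 1 (mod 46800). Apply the extended Euclidean algorithm:
46800 = 182×257 + 26
257 = 9×26 + 23
26 = 1×23 + 3
23 = 7×3 + 2
3 = 1×2 + 1
2 = 2×1 + 0
Back-substitute:
1 = 3 − 2
1 = −23 + 8·3
1 = 8·26 − 9·23
1 = −9·257 + 89·26
1 = 89·46800 − 16207·257
So 257·(-16207) ≡ 1 (mod 46800), hence d ≡ -16207 ≡ 30593 (mod 46800).

30593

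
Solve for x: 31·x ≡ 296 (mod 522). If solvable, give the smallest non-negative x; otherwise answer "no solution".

380

First find gcd(31, 522):
522 = 16·31 + 26
31 = 1·26 + 5
26 = 5·5 + 1
5 = 5·1 + 0
gcd = 1, so a unique solution mod 522 exists.
Back-substitute for the Bézout coefficients:
1 = 26 − 5·5
1 = −5·31 + 6·26
1 = 6·522 − 101·31
So 31·(-101) ≡ 1 (mod 522), giving 31⁻¹ ≡ 421.
x ≡ 31⁻¹·296 ≡ 421·296 ≡ 380 (mod 522).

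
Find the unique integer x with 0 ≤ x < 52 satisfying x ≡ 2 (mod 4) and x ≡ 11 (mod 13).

Write x = 2 + 4·k. Then 4·k ≡ 11 − 2 ≡ 9 (mod 13).
Need 4⁻¹ mod 13. Extended Euclid on (13, 4):
13 = 3·4 + 1
4 = 4·1 + 0
Back-substitute:
1 = 13 − 3·4
4⁻¹ ≡ 10 (mod 13), so k ≡ 10·9 ≡ 12 (mod 13).
x = 2 + 4·12 = 50.

50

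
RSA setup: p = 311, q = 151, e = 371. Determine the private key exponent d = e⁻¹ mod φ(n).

11531

φ(n) = (p−1)(q−1) = 310·150 = 46500.
Need d with 371·d ≡ 1 (mod 46500). Apply the extended Euclidean algorithm:
46500 = 125×371 + 125
371 = 2×125 + 121
125 = 1×121 + 4
121 = 30×4 + 1
4 = 4×1 + 0
Back-substitute:
1 = 121 − 30·4
1 = −30·125 + 31·121
1 = 31·371 − 92·125
1 = −92·46500 + 11531·371
So 371·11531 ≡ 1 (mod 46500), hence d = 11531.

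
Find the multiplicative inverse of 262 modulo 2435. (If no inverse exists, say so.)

158

Run Euclid on (2435, 262):
2435 = 9×262 + 77
262 = 3×77 + 31
77 = 2×31 + 15
31 = 2×15 + 1
15 = 15×1 + 0
Since gcd(262, 2435) = 1, back-substitute to write 1 as a combination:
1 = 31 − 2·15
1 = −2·77 + 5·31
1 = 5·262 − 17·77
1 = −17·2435 + 158·262
So 262·158 ≡ 1 (mod 2435).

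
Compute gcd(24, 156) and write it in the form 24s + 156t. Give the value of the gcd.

12

Apply Euclid's algorithm to 156 and 24:
156 = 6×24 + 12
24 = 2×12 + 0
gcd(24, 156) = 12.
Working backward:
12 = 156 − 6·24
So 12 = (1)·156 + (-6)·24.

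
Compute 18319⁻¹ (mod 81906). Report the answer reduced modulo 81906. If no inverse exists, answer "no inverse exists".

Extended Euclidean algorithm:
81906 = 4·18319 + 8630
18319 = 2·8630 + 1059
8630 = 8·1059 + 158
1059 = 6·158 + 111
158 = 1·111 + 47
111 = 2·47 + 17
47 = 2·17 + 13
17 = 1·13 + 4
13 = 3·4 + 1
4 = 4·1 + 0
Since gcd(18319, 81906) = 1, back-substitute to write 1 as a combination:
1 = 13 − 3·4
1 = −3·17 + 4·13
1 = 4·47 − 11·17
1 = −11·111 + 26·47
1 = 26·158 − 37·111
1 = −37·1059 + 248·158
1 = 248·8630 − 2021·1059
1 = −2021·18319 + 4290·8630
1 = 4290·81906 − 19181·18319
So 18319·(-19181) ≡ 1 (mod 81906), and -19181 ≡ 62725 (mod 81906).

62725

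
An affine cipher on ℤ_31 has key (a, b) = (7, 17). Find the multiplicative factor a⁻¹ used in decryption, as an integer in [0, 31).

9

Extended Euclidean algorithm:
31 = 4*7 + 3
7 = 2*3 + 1
3 = 3*1 + 0
Since gcd(7, 31) = 1, back-substitute to write 1 as a combination:
1 = 7 − 2·3
1 = −2·31 + 9·7
So 7·9 ≡ 1 (mod 31).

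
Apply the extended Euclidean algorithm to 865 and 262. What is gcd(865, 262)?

Repeated division:
865 = 3·262 + 79
262 = 3·79 + 25
79 = 3·25 + 4
25 = 6·4 + 1
4 = 4·1 + 0
gcd(865, 262) = 1.
Express as a combination:
1 = 25 − 6·4
1 = −6·79 + 19·25
1 = 19·262 − 63·79
1 = −63·865 + 208·262
So 1 = (-63)·865 + (208)·262.

1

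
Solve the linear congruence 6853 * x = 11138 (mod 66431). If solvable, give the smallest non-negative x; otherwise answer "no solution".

First find gcd(6853, 66431):
66431 = 9*6853 + 4754
6853 = 1*4754 + 2099
4754 = 2*2099 + 556
2099 = 3*556 + 431
556 = 1*431 + 125
431 = 3*125 + 56
125 = 2*56 + 13
56 = 4*13 + 4
13 = 3*4 + 1
4 = 4*1 + 0
gcd = 1, so a unique solution mod 66431 exists.
Back-substitute for the Bézout coefficients:
1 = 13 − 3·4
1 = −3·56 + 13·13
1 = 13·125 − 29·56
1 = −29·431 + 100·125
1 = 100·556 − 129·431
1 = −129·2099 + 487·556
1 = 487·4754 − 1103·2099
1 = −1103·6853 + 1590·4754
1 = 1590·66431 − 15413·6853
So 6853·(-15413) ≡ 1 (mod 66431), giving 6853⁻¹ ≡ 51018.
x ≡ 6853⁻¹·11138 ≡ 51018·11138 ≡ 54141 (mod 66431).

54141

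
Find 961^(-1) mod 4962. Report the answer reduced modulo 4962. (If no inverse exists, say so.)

3919

gcd(4962, 961) by repeated division:
4962 = 5×961 + 157
961 = 6×157 + 19
157 = 8×19 + 5
19 = 3×5 + 4
5 = 1×4 + 1
4 = 4×1 + 0
Since gcd(961, 4962) = 1, back-substitute to write 1 as a combination:
1 = 5 − 4
1 = −19 + 4·5
1 = 4·157 − 33·19
1 = −33·961 + 202·157
1 = 202·4962 − 1043·961
Hence 961⁻¹ ≡ -1043 ≡ 3919 (mod 4962).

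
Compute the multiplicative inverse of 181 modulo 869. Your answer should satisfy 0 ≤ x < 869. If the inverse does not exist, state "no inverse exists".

845

Run Euclid on (869, 181):
869 = 4·181 + 145
181 = 1·145 + 36
145 = 4·36 + 1
36 = 36·1 + 0
Since gcd(181, 869) = 1, back-substitute to write 1 as a combination:
1 = 145 − 4·36
1 = −4·181 + 5·145
1 = 5·869 − 24·181
Thus 181·(-24) ≡ 1 (mod 869); reducing, -24 mod 869 = 845.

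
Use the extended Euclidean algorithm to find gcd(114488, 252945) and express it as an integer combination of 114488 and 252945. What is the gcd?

11

Euclidean algorithm:
252945 = 2×114488 + 23969
114488 = 4×23969 + 18612
23969 = 1×18612 + 5357
18612 = 3×5357 + 2541
5357 = 2×2541 + 275
2541 = 9×275 + 66
275 = 4×66 + 11
66 = 6×11 + 0
gcd(114488, 252945) = 11.
Working backward:
11 = 275 − 4·66
11 = −4·2541 + 37·275
11 = 37·5357 − 78·2541
11 = −78·18612 + 271·5357
11 = 271·23969 − 349·18612
11 = −349·114488 + 1667·23969
11 = 1667·252945 − 3683·114488
So 11 = (1667)·252945 + (-3683)·114488.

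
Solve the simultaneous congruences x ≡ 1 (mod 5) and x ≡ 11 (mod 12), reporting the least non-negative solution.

Write x = 1 + 5·k. Then 5·k ≡ 11 − 1 ≡ 10 (mod 12).
Need 5⁻¹ mod 12. Extended Euclid on (12, 5):
12 = 2×5 + 2
5 = 2×2 + 1
2 = 2×1 + 0
Back-substitute:
1 = 5 − 2·2
1 = −2·12 + 5·5
5⁻¹ ≡ 5 (mod 12), so k ≡ 5·10 ≡ 2 (mod 12).
x = 1 + 5·2 = 11.

11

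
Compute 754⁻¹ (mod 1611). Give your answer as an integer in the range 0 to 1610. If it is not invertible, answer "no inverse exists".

391

Extended Euclidean algorithm:
1611 = 2*754 + 103
754 = 7*103 + 33
103 = 3*33 + 4
33 = 8*4 + 1
4 = 4*1 + 0
The gcd is 1. Working backward:
1 = 33 − 8·4
1 = −8·103 + 25·33
1 = 25·754 − 183·103
1 = −183·1611 + 391·754
So 754·391 ≡ 1 (mod 1611).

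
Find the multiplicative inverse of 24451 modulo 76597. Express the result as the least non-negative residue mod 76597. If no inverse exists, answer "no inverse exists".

25005

Apply the Euclidean algorithm to 76597 and 24451:
76597 = 3*24451 + 3244
24451 = 7*3244 + 1743
3244 = 1*1743 + 1501
1743 = 1*1501 + 242
1501 = 6*242 + 49
242 = 4*49 + 46
49 = 1*46 + 3
46 = 15*3 + 1
3 = 3*1 + 0
Since gcd(24451, 76597) = 1, back-substitute to write 1 as a combination:
1 = 46 − 15·3
1 = −15·49 + 16·46
1 = 16·242 − 79·49
1 = −79·1501 + 490·242
1 = 490·1743 − 569·1501
1 = −569·3244 + 1059·1743
1 = 1059·24451 − 7982·3244
1 = −7982·76597 + 25005·24451
So 24451·25005 ≡ 1 (mod 76597).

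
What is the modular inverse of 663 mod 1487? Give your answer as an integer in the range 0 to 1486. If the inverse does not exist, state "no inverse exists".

Apply the Euclidean algorithm to 1487 and 663:
1487 = 2*663 + 161
663 = 4*161 + 19
161 = 8*19 + 9
19 = 2*9 + 1
9 = 9*1 + 0
Since gcd(663, 1487) = 1, back-substitute to write 1 as a combination:
1 = 19 − 2·9
1 = −2·161 + 17·19
1 = 17·663 − 70·161
1 = −70·1487 + 157·663
So 663·157 ≡ 1 (mod 1487).

157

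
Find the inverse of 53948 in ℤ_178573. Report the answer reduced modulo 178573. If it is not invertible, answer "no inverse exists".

19182

Extended Euclidean algorithm:
178573 = 3·53948 + 16729
53948 = 3·16729 + 3761
16729 = 4·3761 + 1685
3761 = 2·1685 + 391
1685 = 4·391 + 121
391 = 3·121 + 28
121 = 4·28 + 9
28 = 3·9 + 1
9 = 9·1 + 0
Since gcd(53948, 178573) = 1, back-substitute to write 1 as a combination:
1 = 28 − 3·9
1 = −3·121 + 13·28
1 = 13·391 − 42·121
1 = −42·1685 + 181·391
1 = 181·3761 − 404·1685
1 = −404·16729 + 1797·3761
1 = 1797·53948 − 5795·16729
1 = −5795·178573 + 19182·53948
So 53948·19182 ≡ 1 (mod 178573).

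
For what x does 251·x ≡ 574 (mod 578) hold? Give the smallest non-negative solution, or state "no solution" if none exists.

426

First find gcd(251, 578):
578 = 2×251 + 76
251 = 3×76 + 23
76 = 3×23 + 7
23 = 3×7 + 2
7 = 3×2 + 1
2 = 2×1 + 0
gcd = 1, so a unique solution mod 578 exists.
Back-substitute for the Bézout coefficients:
1 = 7 − 3·2
1 = −3·23 + 10·7
1 = 10·76 − 33·23
1 = −33·251 + 109·76
1 = 109·578 − 251·251
So 251·(-251) ≡ 1 (mod 578), giving 251⁻¹ ≡ 327.
x ≡ 251⁻¹·574 ≡ 327·574 ≡ 426 (mod 578).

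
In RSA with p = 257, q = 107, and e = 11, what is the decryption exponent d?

2467

φ(n) = (p−1)(q−1) = 256·106 = 27136.
Need d with 11·d ≡ 1 (mod 27136). Apply the extended Euclidean algorithm:
27136 = 2466*11 + 10
11 = 1*10 + 1
10 = 10*1 + 0
Back-substitute:
1 = 11 − 10
1 = −27136 + 2467·11
So 11·2467 ≡ 1 (mod 27136), hence d = 2467.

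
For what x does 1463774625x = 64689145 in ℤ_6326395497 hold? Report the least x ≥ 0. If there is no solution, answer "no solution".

gcd(1463774625, 6326395497):
6326395497 = 4*1463774625 + 471296997
1463774625 = 3*471296997 + 49883634
471296997 = 9*49883634 + 22344291
49883634 = 2*22344291 + 5195052
22344291 = 4*5195052 + 1564083
5195052 = 3*1564083 + 502803
1564083 = 3*502803 + 55674
502803 = 9*55674 + 1737
55674 = 32*1737 + 90
1737 = 19*90 + 27
90 = 3*27 + 9
27 = 3*9 + 0
gcd = 9, but 9 ∤ 64689145, so the congruence has no solution.

no solution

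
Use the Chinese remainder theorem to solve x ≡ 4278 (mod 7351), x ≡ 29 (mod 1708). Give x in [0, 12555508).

Write x = 4278 + 7351·k. Then 7351·k ≡ 29 − 4278 ≡ 875 (mod 1708).
Need 7351⁻¹ mod 1708. Extended Euclid on (1708, 519):
1708 = 3*519 + 151
519 = 3*151 + 66
151 = 2*66 + 19
66 = 3*19 + 9
19 = 2*9 + 1
9 = 9*1 + 0
Back-substitute:
1 = 19 − 2·9
1 = −2·66 + 7·19
1 = 7·151 − 16·66
1 = −16·519 + 55·151
1 = 55·1708 − 181·519
7351⁻¹ ≡ 1527 (mod 1708), so k ≡ 1527·875 ≡ 469 (mod 1708).
x = 4278 + 7351·469 = 3451897.

3451897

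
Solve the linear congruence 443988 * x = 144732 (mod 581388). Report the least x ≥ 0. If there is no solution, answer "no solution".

6511

First find gcd(443988, 581388):
581388 = 1*443988 + 137400
443988 = 3*137400 + 31788
137400 = 4*31788 + 10248
31788 = 3*10248 + 1044
10248 = 9*1044 + 852
1044 = 1*852 + 192
852 = 4*192 + 84
192 = 2*84 + 24
84 = 3*24 + 12
24 = 2*12 + 0
gcd = 12 and 12 | 144732, so solutions exist. Divide through by 12: 36999x ≡ 12061 (mod 48449).
Now find 36999⁻¹ mod 48449:
48449 = 1*36999 + 11450
36999 = 3*11450 + 2649
11450 = 4*2649 + 854
2649 = 3*854 + 87
854 = 9*87 + 71
87 = 1*71 + 16
71 = 4*16 + 7
16 = 2*7 + 2
7 = 3*2 + 1
2 = 2*1 + 0
Back-substitute:
1 = 7 − 3·2
1 = −3·16 + 7·7
1 = 7·71 − 31·16
1 = −31·87 + 38·71
1 = 38·854 − 373·87
1 = −373·2649 + 1157·854
1 = 1157·11450 − 5001·2649
1 = −5001·36999 + 16160·11450
1 = 16160·48449 − 21161·36999
So 36999·(-21161) ≡ 1 (mod 48449), i.e. 36999⁻¹ ≡ 27288.
Then x ≡ 27288·12061 ≡ 6511 (mod 48449); the smallest non-negative solution is x = 6511.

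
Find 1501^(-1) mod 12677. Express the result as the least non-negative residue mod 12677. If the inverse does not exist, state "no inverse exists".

Extended Euclidean algorithm:
12677 = 8*1501 + 669
1501 = 2*669 + 163
669 = 4*163 + 17
163 = 9*17 + 10
17 = 1*10 + 7
10 = 1*7 + 3
7 = 2*3 + 1
3 = 3*1 + 0
Since gcd(1501, 12677) = 1, back-substitute to write 1 as a combination:
1 = 7 − 2·3
1 = −2·10 + 3·7
1 = 3·17 − 5·10
1 = −5·163 + 48·17
1 = 48·669 − 197·163
1 = −197·1501 + 442·669
1 = 442·12677 − 3733·1501
Hence 1501⁻¹ ≡ -3733 ≡ 8944 (mod 12677).

8944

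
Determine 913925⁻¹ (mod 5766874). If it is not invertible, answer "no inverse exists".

gcd(5766874, 913925) by repeated division:
5766874 = 6*913925 + 283324
913925 = 3*283324 + 63953
283324 = 4*63953 + 27512
63953 = 2*27512 + 8929
27512 = 3*8929 + 725
8929 = 12*725 + 229
725 = 3*229 + 38
229 = 6*38 + 1
38 = 38*1 + 0
gcd = 1, so the inverse exists. Back-substitute:
1 = 229 − 6·38
1 = −6·725 + 19·229
1 = 19·8929 − 234·725
1 = −234·27512 + 721·8929
1 = 721·63953 − 1676·27512
1 = −1676·283324 + 7425·63953
1 = 7425·913925 − 23951·283324
1 = −23951·5766874 + 151131·913925
So 913925·151131 ≡ 1 (mod 5766874).

151131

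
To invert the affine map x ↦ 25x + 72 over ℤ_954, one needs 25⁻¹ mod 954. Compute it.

Run Euclid on (954, 25):
954 = 38×25 + 4
25 = 6×4 + 1
4 = 4×1 + 0
gcd = 1, so the inverse exists. Back-substitute:
1 = 25 − 6·4
1 = −6·954 + 229·25
So 25·229 ≡ 1 (mod 954).

229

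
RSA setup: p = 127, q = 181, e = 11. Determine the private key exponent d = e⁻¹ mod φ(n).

φ(n) = (p−1)(q−1) = 126·180 = 22680.
Need d with 11·d ≡ 1 (mod 22680). Apply the extended Euclidean algorithm:
22680 = 2061*11 + 9
11 = 1*9 + 2
9 = 4*2 + 1
2 = 2*1 + 0
Back-substitute:
1 = 9 − 4·2
1 = −4·11 + 5·9
1 = 5·22680 − 10309·11
So 11·(-10309) ≡ 1 (mod 22680), hence d ≡ -10309 ≡ 12371 (mod 22680).

12371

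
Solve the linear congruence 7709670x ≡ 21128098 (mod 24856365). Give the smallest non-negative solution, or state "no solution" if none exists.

no solution

gcd(7709670, 24856365):
24856365 = 3*7709670 + 1727355
7709670 = 4*1727355 + 800250
1727355 = 2*800250 + 126855
800250 = 6*126855 + 39120
126855 = 3*39120 + 9495
39120 = 4*9495 + 1140
9495 = 8*1140 + 375
1140 = 3*375 + 15
375 = 25*15 + 0
gcd = 15, but 15 ∤ 21128098, so the congruence has no solution.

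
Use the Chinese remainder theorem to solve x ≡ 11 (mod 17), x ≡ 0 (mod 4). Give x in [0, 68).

28

Write x = 11 + 17·k. Then 17·k ≡ 0 − 11 ≡ 1 (mod 4).
Need 17⁻¹ mod 4. Extended Euclid on (4, 1):
4 = 4·1 + 0
17⁻¹ ≡ 1 (mod 4), so k ≡ 1·1 ≡ 1 (mod 4).
x = 11 + 17·1 = 28.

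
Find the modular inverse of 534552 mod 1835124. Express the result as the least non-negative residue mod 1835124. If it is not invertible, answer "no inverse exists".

no inverse exists

Euclidean algorithm on 1835124, 534552:
1835124 = 3*534552 + 231468
534552 = 2*231468 + 71616
231468 = 3*71616 + 16620
71616 = 4*16620 + 5136
16620 = 3*5136 + 1212
5136 = 4*1212 + 288
1212 = 4*288 + 60
288 = 4*60 + 48
60 = 1*48 + 12
48 = 4*12 + 0
gcd(534552, 1835124) = 12 ≠ 1, so 534552 has no multiplicative inverse modulo 1835124.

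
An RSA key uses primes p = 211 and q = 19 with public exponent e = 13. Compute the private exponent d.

φ(n) = (p−1)(q−1) = 210·18 = 3780.
Need d with 13·d ≡ 1 (mod 3780). Apply the extended Euclidean algorithm:
3780 = 290×13 + 10
13 = 1×10 + 3
10 = 3×3 + 1
3 = 3×1 + 0
Back-substitute:
1 = 10 − 3·3
1 = −3·13 + 4·10
1 = 4·3780 − 1163·13
So 13·(-1163) ≡ 1 (mod 3780), hence d ≡ -1163 ≡ 2617 (mod 3780).

2617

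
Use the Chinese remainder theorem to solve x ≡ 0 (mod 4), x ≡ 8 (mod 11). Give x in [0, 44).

Write x = 0 + 4·k. Then 4·k ≡ 8 − 0 ≡ 8 (mod 11).
Need 4⁻¹ mod 11. Extended Euclid on (11, 4):
11 = 2·4 + 3
4 = 1·3 + 1
3 = 3·1 + 0
Back-substitute:
1 = 4 − 3
1 = −11 + 3·4
4⁻¹ ≡ 3 (mod 11), so k ≡ 3·8 ≡ 2 (mod 11).
x = 0 + 4·2 = 8.

8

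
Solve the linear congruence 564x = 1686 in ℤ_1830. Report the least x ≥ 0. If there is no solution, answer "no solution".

149

First find gcd(564, 1830):
1830 = 3×564 + 138
564 = 4×138 + 12
138 = 11×12 + 6
12 = 2×6 + 0
gcd = 6 and 6 | 1686, so solutions exist. Divide through by 6: 94x ≡ 281 (mod 305).
Now find 94⁻¹ mod 305:
305 = 3×94 + 23
94 = 4×23 + 2
23 = 11×2 + 1
2 = 2×1 + 0
Back-substitute:
1 = 23 − 11·2
1 = −11·94 + 45·23
1 = 45·305 − 146·94
So 94·(-146) ≡ 1 (mod 305), i.e. 94⁻¹ ≡ 159.
Then x ≡ 159·281 ≡ 149 (mod 305); the smallest non-negative solution is x = 149.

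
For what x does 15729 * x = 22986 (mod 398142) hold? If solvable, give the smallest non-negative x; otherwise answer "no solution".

9114

First find gcd(15729, 398142):
398142 = 25*15729 + 4917
15729 = 3*4917 + 978
4917 = 5*978 + 27
978 = 36*27 + 6
27 = 4*6 + 3
6 = 2*3 + 0
gcd = 3 and 3 | 22986, so solutions exist. Divide through by 3: 5243x ≡ 7662 (mod 132714).
Now find 5243⁻¹ mod 132714:
132714 = 25*5243 + 1639
5243 = 3*1639 + 326
1639 = 5*326 + 9
326 = 36*9 + 2
9 = 4*2 + 1
2 = 2*1 + 0
Back-substitute:
1 = 9 − 4·2
1 = −4·326 + 145·9
1 = 145·1639 − 729·326
1 = −729·5243 + 2332·1639
1 = 2332·132714 − 59029·5243
So 5243·(-59029) ≡ 1 (mod 132714), i.e. 5243⁻¹ ≡ 73685.
Then x ≡ 73685·7662 ≡ 9114 (mod 132714); the smallest non-negative solution is x = 9114.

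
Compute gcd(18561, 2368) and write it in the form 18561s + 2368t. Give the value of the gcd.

Repeated division:
18561 = 7*2368 + 1985
2368 = 1*1985 + 383
1985 = 5*383 + 70
383 = 5*70 + 33
70 = 2*33 + 4
33 = 8*4 + 1
4 = 4*1 + 0
gcd(18561, 2368) = 1.
Back-substituting:
1 = 33 − 8·4
1 = −8·70 + 17·33
1 = 17·383 − 93·70
1 = −93·1985 + 482·383
1 = 482·2368 − 575·1985
1 = −575·18561 + 4507·2368
So 1 = (-575)·18561 + (4507)·2368.

1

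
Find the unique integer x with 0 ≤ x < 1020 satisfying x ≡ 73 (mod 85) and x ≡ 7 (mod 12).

583

Write x = 73 + 85·k. Then 85·k ≡ 7 − 73 ≡ 6 (mod 12).
Need 85⁻¹ mod 12. Extended Euclid on (12, 1):
12 = 12*1 + 0
85⁻¹ ≡ 1 (mod 12), so k ≡ 1·6 ≡ 6 (mod 12).
x = 73 + 85·6 = 583.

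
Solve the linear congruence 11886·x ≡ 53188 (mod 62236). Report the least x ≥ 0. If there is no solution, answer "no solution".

23216

First find gcd(11886, 62236):
62236 = 5·11886 + 2806
11886 = 4·2806 + 662
2806 = 4·662 + 158
662 = 4·158 + 30
158 = 5·30 + 8
30 = 3·8 + 6
8 = 1·6 + 2
6 = 3·2 + 0
gcd = 2 and 2 | 53188, so solutions exist. Divide through by 2: 5943x ≡ 26594 (mod 31118).
Now find 5943⁻¹ mod 31118:
31118 = 5*5943 + 1403
5943 = 4*1403 + 331
1403 = 4*331 + 79
331 = 4*79 + 15
79 = 5*15 + 4
15 = 3*4 + 3
4 = 1*3 + 1
3 = 3*1 + 0
Back-substitute:
1 = 4 − 3
1 = −15 + 4·4
1 = 4·79 − 21·15
1 = −21·331 + 88·79
1 = 88·1403 − 373·331
1 = −373·5943 + 1580·1403
1 = 1580·31118 − 8273·5943
So 5943·(-8273) ≡ 1 (mod 31118), i.e. 5943⁻¹ ≡ 22845.
Then x ≡ 22845·26594 ≡ 23216 (mod 31118); the smallest non-negative solution is x = 23216.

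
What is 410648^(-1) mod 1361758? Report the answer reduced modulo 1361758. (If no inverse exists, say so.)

no inverse exists

Compute gcd(410648, 1361758):
1361758 = 3*410648 + 129814
410648 = 3*129814 + 21206
129814 = 6*21206 + 2578
21206 = 8*2578 + 582
2578 = 4*582 + 250
582 = 2*250 + 82
250 = 3*82 + 4
82 = 20*4 + 2
4 = 2*2 + 0
The gcd is 2, not 1, hence no inverse exists.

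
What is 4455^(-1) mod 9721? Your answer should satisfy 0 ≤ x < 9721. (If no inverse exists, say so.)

Extended Euclidean algorithm:
9721 = 2·4455 + 811
4455 = 5·811 + 400
811 = 2·400 + 11
400 = 36·11 + 4
11 = 2·4 + 3
4 = 1·3 + 1
3 = 3·1 + 0
The gcd is 1. Working backward:
1 = 4 − 3
1 = −11 + 3·4
1 = 3·400 − 109·11
1 = −109·811 + 221·400
1 = 221·4455 − 1214·811
1 = −1214·9721 + 2649·4455
So 4455·2649 ≡ 1 (mod 9721).

2649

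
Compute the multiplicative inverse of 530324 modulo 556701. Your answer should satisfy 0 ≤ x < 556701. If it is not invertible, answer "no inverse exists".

129377

gcd(556701, 530324) by repeated division:
556701 = 1·530324 + 26377
530324 = 20·26377 + 2784
26377 = 9·2784 + 1321
2784 = 2·1321 + 142
1321 = 9·142 + 43
142 = 3·43 + 13
43 = 3·13 + 4
13 = 3·4 + 1
4 = 4·1 + 0
gcd = 1, so the inverse exists. Back-substitute:
1 = 13 − 3·4
1 = −3·43 + 10·13
1 = 10·142 − 33·43
1 = −33·1321 + 307·142
1 = 307·2784 − 647·1321
1 = −647·26377 + 6130·2784
1 = 6130·530324 − 123247·26377
1 = −123247·556701 + 129377·530324
So 530324·129377 ≡ 1 (mod 556701).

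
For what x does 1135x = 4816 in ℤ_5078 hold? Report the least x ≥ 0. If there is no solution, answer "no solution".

First find gcd(1135, 5078):
5078 = 4×1135 + 538
1135 = 2×538 + 59
538 = 9×59 + 7
59 = 8×7 + 3
7 = 2×3 + 1
3 = 3×1 + 0
gcd = 1, so a unique solution mod 5078 exists.
Back-substitute for the Bézout coefficients:
1 = 7 − 2·3
1 = −2·59 + 17·7
1 = 17·538 − 155·59
1 = −155·1135 + 327·538
1 = 327·5078 − 1463·1135
So 1135·(-1463) ≡ 1 (mod 5078), giving 1135⁻¹ ≡ 3615.
x ≡ 1135⁻¹·4816 ≡ 3615·4816 ≡ 2456 (mod 5078).

2456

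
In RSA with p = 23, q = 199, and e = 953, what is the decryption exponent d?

1097

φ(n) = (p−1)(q−1) = 22·198 = 4356.
Need d with 953·d ≡ 1 (mod 4356). Apply the extended Euclidean algorithm:
4356 = 4·953 + 544
953 = 1·544 + 409
544 = 1·409 + 135
409 = 3·135 + 4
135 = 33·4 + 3
4 = 1·3 + 1
3 = 3·1 + 0
Back-substitute:
1 = 4 − 3
1 = −135 + 34·4
1 = 34·409 − 103·135
1 = −103·544 + 137·409
1 = 137·953 − 240·544
1 = −240·4356 + 1097·953
So 953·1097 ≡ 1 (mod 4356), hence d = 1097.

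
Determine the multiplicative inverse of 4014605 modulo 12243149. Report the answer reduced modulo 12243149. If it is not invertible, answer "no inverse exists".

gcd(12243149, 4014605) by repeated division:
12243149 = 3×4014605 + 199334
4014605 = 20×199334 + 27925
199334 = 7×27925 + 3859
27925 = 7×3859 + 912
3859 = 4×912 + 211
912 = 4×211 + 68
211 = 3×68 + 7
68 = 9×7 + 5
7 = 1×5 + 2
5 = 2×2 + 1
2 = 2×1 + 0
Since gcd(4014605, 12243149) = 1, back-substitute to write 1 as a combination:
1 = 5 − 2·2
1 = −2·7 + 3·5
1 = 3·68 − 29·7
1 = −29·211 + 90·68
1 = 90·912 − 389·211
1 = −389·3859 + 1646·912
1 = 1646·27925 − 11911·3859
1 = −11911·199334 + 85023·27925
1 = 85023·4014605 − 1712371·199334
1 = −1712371·12243149 + 5222136·4014605
So 4014605·5222136 ≡ 1 (mod 12243149).

5222136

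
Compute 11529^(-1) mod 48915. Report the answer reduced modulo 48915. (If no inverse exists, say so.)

no inverse exists

Euclidean algorithm on 48915, 11529:
48915 = 4×11529 + 2799
11529 = 4×2799 + 333
2799 = 8×333 + 135
333 = 2×135 + 63
135 = 2×63 + 9
63 = 7×9 + 0
The gcd is 9, not 1, hence no inverse exists.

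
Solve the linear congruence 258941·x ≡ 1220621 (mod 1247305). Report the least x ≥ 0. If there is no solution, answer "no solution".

First find gcd(258941, 1247305):
1247305 = 4×258941 + 211541
258941 = 1×211541 + 47400
211541 = 4×47400 + 21941
47400 = 2×21941 + 3518
21941 = 6×3518 + 833
3518 = 4×833 + 186
833 = 4×186 + 89
186 = 2×89 + 8
89 = 11×8 + 1
8 = 8×1 + 0
gcd = 1, so a unique solution mod 1247305 exists.
Back-substitute for the Bézout coefficients:
1 = 89 − 11·8
1 = −11·186 + 23·89
1 = 23·833 − 103·186
1 = −103·3518 + 435·833
1 = 435·21941 − 2713·3518
1 = −2713·47400 + 5861·21941
1 = 5861·211541 − 26157·47400
1 = −26157·258941 + 32018·211541
1 = 32018·1247305 − 154229·258941
So 258941·(-154229) ≡ 1 (mod 1247305), giving 258941⁻¹ ≡ 1093076.
x ≡ 258941⁻¹·1220621 ≡ 1093076·1220621 ≡ 587441 (mod 1247305).

587441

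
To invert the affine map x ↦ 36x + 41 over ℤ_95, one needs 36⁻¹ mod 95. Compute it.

66

Extended Euclidean algorithm:
95 = 2*36 + 23
36 = 1*23 + 13
23 = 1*13 + 10
13 = 1*10 + 3
10 = 3*3 + 1
3 = 3*1 + 0
gcd = 1, so the inverse exists. Back-substitute:
1 = 10 − 3·3
1 = −3·13 + 4·10
1 = 4·23 − 7·13
1 = −7·36 + 11·23
1 = 11·95 − 29·36
Hence 36⁻¹ ≡ -29 ≡ 66 (mod 95).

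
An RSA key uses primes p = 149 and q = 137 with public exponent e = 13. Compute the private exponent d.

4645

φ(n) = (p−1)(q−1) = 148·136 = 20128.
Need d with 13·d ≡ 1 (mod 20128). Apply the extended Euclidean algorithm:
20128 = 1548·13 + 4
13 = 3·4 + 1
4 = 4·1 + 0
Back-substitute:
1 = 13 − 3·4
1 = −3·20128 + 4645·13
So 13·4645 ≡ 1 (mod 20128), hence d = 4645.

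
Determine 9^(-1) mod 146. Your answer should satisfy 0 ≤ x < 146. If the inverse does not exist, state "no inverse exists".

Apply the Euclidean algorithm to 146 and 9:
146 = 16*9 + 2
9 = 4*2 + 1
2 = 2*1 + 0
gcd = 1, so the inverse exists. Back-substitute:
1 = 9 − 4·2
1 = −4·146 + 65·9
So 9·65 ≡ 1 (mod 146).

65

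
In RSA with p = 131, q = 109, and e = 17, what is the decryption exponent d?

7433

φ(n) = (p−1)(q−1) = 130·108 = 14040.
Need d with 17·d ≡ 1 (mod 14040). Apply the extended Euclidean algorithm:
14040 = 825×17 + 15
17 = 1×15 + 2
15 = 7×2 + 1
2 = 2×1 + 0
Back-substitute:
1 = 15 − 7·2
1 = −7·17 + 8·15
1 = 8·14040 − 6607·17
So 17·(-6607) ≡ 1 (mod 14040), hence d ≡ -6607 ≡ 7433 (mod 14040).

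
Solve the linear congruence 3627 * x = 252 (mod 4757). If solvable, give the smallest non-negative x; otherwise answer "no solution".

First find gcd(3627, 4757):
4757 = 1·3627 + 1130
3627 = 3·1130 + 237
1130 = 4·237 + 182
237 = 1·182 + 55
182 = 3·55 + 17
55 = 3·17 + 4
17 = 4·4 + 1
4 = 4·1 + 0
gcd = 1, so a unique solution mod 4757 exists.
Back-substitute for the Bézout coefficients:
1 = 17 − 4·4
1 = −4·55 + 13·17
1 = 13·182 − 43·55
1 = −43·237 + 56·182
1 = 56·1130 − 267·237
1 = −267·3627 + 857·1130
1 = 857·4757 − 1124·3627
So 3627·(-1124) ≡ 1 (mod 4757), giving 3627⁻¹ ≡ 3633.
x ≡ 3627⁻¹·252 ≡ 3633·252 ≡ 2172 (mod 4757).

2172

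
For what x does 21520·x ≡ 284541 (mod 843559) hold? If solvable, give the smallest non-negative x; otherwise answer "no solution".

756590

First find gcd(21520, 843559):
843559 = 39*21520 + 4279
21520 = 5*4279 + 125
4279 = 34*125 + 29
125 = 4*29 + 9
29 = 3*9 + 2
9 = 4*2 + 1
2 = 2*1 + 0
gcd = 1, so a unique solution mod 843559 exists.
Back-substitute for the Bézout coefficients:
1 = 9 − 4·2
1 = −4·29 + 13·9
1 = 13·125 − 56·29
1 = −56·4279 + 1917·125
1 = 1917·21520 − 9641·4279
1 = −9641·843559 + 377916·21520
So 21520·(377916) ≡ 1 (mod 843559), giving 21520⁻¹ ≡ 377916.
x ≡ 21520⁻¹·284541 ≡ 377916·284541 ≡ 756590 (mod 843559).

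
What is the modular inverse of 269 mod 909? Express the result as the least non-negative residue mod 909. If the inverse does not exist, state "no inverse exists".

Run Euclid on (909, 269):
909 = 3·269 + 102
269 = 2·102 + 65
102 = 1·65 + 37
65 = 1·37 + 28
37 = 1·28 + 9
28 = 3·9 + 1
9 = 9·1 + 0
Since gcd(269, 909) = 1, back-substitute to write 1 as a combination:
1 = 28 − 3·9
1 = −3·37 + 4·28
1 = 4·65 − 7·37
1 = −7·102 + 11·65
1 = 11·269 − 29·102
1 = −29·909 + 98·269
So 269·98 ≡ 1 (mod 909).

98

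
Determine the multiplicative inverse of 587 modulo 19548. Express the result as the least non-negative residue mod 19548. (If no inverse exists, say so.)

10823

gcd(19548, 587) by repeated division:
19548 = 33*587 + 177
587 = 3*177 + 56
177 = 3*56 + 9
56 = 6*9 + 2
9 = 4*2 + 1
2 = 2*1 + 0
The gcd is 1. Working backward:
1 = 9 − 4·2
1 = −4·56 + 25·9
1 = 25·177 − 79·56
1 = −79·587 + 262·177
1 = 262·19548 − 8725·587
So 587·(-8725) ≡ 1 (mod 19548), and -8725 ≡ 10823 (mod 19548).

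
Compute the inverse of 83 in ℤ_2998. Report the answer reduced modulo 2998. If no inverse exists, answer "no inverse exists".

2095

Run Euclid on (2998, 83):
2998 = 36×83 + 10
83 = 8×10 + 3
10 = 3×3 + 1
3 = 3×1 + 0
Since gcd(83, 2998) = 1, back-substitute to write 1 as a combination:
1 = 10 − 3·3
1 = −3·83 + 25·10
1 = 25·2998 − 903·83
Thus 83·(-903) ≡ 1 (mod 2998); reducing, -903 mod 2998 = 2095.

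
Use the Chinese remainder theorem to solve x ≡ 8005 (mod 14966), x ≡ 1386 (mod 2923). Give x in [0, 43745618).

Write x = 8005 + 14966·k. Then 14966·k ≡ 1386 − 8005 ≡ 2150 (mod 2923).
Need 14966⁻¹ mod 2923. Extended Euclid on (2923, 351):
2923 = 8*351 + 115
351 = 3*115 + 6
115 = 19*6 + 1
6 = 6*1 + 0
Back-substitute:
1 = 115 − 19·6
1 = −19·351 + 58·115
1 = 58·2923 − 483·351
14966⁻¹ ≡ 2440 (mod 2923), so k ≡ 2440·2150 ≡ 2138 (mod 2923).
x = 8005 + 14966·2138 = 32005313.

32005313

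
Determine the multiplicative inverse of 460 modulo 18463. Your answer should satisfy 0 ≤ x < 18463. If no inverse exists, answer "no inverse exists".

2930

Extended Euclidean algorithm:
18463 = 40×460 + 63
460 = 7×63 + 19
63 = 3×19 + 6
19 = 3×6 + 1
6 = 6×1 + 0
Since gcd(460, 18463) = 1, back-substitute to write 1 as a combination:
1 = 19 − 3·6
1 = −3·63 + 10·19
1 = 10·460 − 73·63
1 = −73·18463 + 2930·460
So 460·2930 ≡ 1 (mod 18463).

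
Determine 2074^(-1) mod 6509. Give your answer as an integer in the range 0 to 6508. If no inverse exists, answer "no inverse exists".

1202

Extended Euclidean algorithm:
6509 = 3*2074 + 287
2074 = 7*287 + 65
287 = 4*65 + 27
65 = 2*27 + 11
27 = 2*11 + 5
11 = 2*5 + 1
5 = 5*1 + 0
Since gcd(2074, 6509) = 1, back-substitute to write 1 as a combination:
1 = 11 − 2·5
1 = −2·27 + 5·11
1 = 5·65 − 12·27
1 = −12·287 + 53·65
1 = 53·2074 − 383·287
1 = −383·6509 + 1202·2074
So 2074·1202 ≡ 1 (mod 6509).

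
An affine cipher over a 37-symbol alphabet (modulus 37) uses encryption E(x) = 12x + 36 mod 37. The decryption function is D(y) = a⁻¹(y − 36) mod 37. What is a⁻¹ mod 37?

34

gcd(37, 12) by repeated division:
37 = 3·12 + 1
12 = 12·1 + 0
Since gcd(12, 37) = 1, back-substitute to write 1 as a combination:
1 = 37 − 3·12
Thus 12·(-3) ≡ 1 (mod 37); reducing, -3 mod 37 = 34.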